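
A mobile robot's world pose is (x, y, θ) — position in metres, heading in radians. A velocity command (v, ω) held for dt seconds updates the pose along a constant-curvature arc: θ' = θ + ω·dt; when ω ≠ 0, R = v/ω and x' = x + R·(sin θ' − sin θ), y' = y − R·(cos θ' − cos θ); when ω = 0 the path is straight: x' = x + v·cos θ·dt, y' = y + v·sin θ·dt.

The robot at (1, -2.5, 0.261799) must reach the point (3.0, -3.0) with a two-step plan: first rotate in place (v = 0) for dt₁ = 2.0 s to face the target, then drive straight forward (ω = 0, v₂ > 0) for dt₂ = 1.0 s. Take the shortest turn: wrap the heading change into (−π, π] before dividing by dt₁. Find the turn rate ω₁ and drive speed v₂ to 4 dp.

heading to target = atan2(-3−-2.5, 3−1) = -0.2450
Δθ = wrap(-0.2450 − 0.2618) = -0.5068; ω₁ = Δθ/dt₁ = -0.2534
distance = √((3−1)² + (-3−-2.5)²) = 2.0616; v₂ = distance/dt₂ = 2.0616

ω₁ = -0.2534, v₂ = 2.0616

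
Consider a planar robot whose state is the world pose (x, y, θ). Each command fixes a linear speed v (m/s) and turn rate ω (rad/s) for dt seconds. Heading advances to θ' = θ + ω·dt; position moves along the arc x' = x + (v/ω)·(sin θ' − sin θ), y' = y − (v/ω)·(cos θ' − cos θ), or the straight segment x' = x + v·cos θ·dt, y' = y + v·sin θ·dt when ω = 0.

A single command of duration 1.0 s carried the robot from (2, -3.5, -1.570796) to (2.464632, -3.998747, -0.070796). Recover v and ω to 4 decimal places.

Δθ = -0.070796 − -1.570796 = 1.500000
ω = Δθ/dt = 1.500000/1.0 = 1.5000
R = −Δy/(cos θ' − cos θ) = 0.5000
v = R·ω = 0.5000·1.5000 = 0.7500

v = 0.7500, ω = 1.5000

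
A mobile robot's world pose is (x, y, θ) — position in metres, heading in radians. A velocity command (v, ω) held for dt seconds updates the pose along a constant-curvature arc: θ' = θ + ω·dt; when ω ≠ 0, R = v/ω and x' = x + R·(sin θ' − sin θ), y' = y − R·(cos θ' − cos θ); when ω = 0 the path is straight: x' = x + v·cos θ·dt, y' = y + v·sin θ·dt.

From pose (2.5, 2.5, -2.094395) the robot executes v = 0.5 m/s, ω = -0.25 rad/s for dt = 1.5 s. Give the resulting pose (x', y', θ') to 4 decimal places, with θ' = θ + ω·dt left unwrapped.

(2.0134, 1.9351, -2.4694)

θ' = -2.0944 + -0.25·1.5 = -2.4694
R = v/ω = 0.5/-0.25 = -2.0000
x' = 2.5 + -2.0000·(sin -2.4694 − sin -2.0944) = 2.0134
y' = 2.5 − -2.0000·(cos -2.4694 − cos -2.0944) = 1.9351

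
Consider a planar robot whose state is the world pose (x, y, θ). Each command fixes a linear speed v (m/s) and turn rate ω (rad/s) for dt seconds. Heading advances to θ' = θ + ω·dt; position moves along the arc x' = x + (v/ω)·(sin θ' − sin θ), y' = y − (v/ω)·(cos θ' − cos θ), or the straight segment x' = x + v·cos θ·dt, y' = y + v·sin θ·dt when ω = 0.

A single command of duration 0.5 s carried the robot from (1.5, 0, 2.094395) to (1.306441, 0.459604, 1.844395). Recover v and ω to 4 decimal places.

Δθ = 1.844395 − 2.094395 = -0.250000
ω = Δθ/dt = -0.250000/0.5 = -0.5000
R = −Δy/(cos θ' − cos θ) = -2.0000
v = R·ω = -2.0000·-0.5000 = 1.0000

v = 1.0000, ω = -0.5000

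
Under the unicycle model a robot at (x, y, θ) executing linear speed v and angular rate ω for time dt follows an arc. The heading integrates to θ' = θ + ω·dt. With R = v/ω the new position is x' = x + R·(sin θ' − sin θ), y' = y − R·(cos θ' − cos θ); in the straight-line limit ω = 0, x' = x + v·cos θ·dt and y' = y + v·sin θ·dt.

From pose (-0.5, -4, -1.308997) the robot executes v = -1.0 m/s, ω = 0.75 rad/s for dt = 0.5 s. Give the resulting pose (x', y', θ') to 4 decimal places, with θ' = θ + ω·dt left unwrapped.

(-0.7159, -3.5523, -0.9340)

θ' = -1.3090 + 0.75·0.5 = -0.9340
R = v/ω = -1.0/0.75 = -1.3333
x' = -0.5 + -1.3333·(sin -0.9340 − sin -1.3090) = -0.7159
y' = -4 − -1.3333·(cos -0.9340 − cos -1.3090) = -3.5523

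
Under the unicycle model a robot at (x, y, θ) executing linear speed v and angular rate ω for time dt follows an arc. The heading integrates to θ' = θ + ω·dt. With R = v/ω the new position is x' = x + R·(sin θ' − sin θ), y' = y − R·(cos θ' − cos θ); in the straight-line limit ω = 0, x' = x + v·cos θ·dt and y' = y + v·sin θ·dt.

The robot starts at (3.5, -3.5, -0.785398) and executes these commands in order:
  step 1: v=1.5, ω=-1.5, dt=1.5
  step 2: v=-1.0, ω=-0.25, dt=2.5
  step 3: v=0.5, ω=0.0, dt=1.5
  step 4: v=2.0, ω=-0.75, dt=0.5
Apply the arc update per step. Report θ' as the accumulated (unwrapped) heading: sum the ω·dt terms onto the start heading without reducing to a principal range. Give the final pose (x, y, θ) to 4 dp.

(3.8986, -4.6882, -4.0354)

step 1: θ'=-3.0354 (R=-1.0000) → pose (2.8989, -5.2015, -3.0354)
step 2: θ'=-3.6604 (R=4.0000) → pose (5.3062, -5.7053, -3.6604)
step 3: θ'=-3.6604 (straight) → pose (4.6549, -5.3334, -3.6604)
step 4: θ'=-4.0354 (R=-2.6667) → pose (3.8986, -4.6882, -4.0354)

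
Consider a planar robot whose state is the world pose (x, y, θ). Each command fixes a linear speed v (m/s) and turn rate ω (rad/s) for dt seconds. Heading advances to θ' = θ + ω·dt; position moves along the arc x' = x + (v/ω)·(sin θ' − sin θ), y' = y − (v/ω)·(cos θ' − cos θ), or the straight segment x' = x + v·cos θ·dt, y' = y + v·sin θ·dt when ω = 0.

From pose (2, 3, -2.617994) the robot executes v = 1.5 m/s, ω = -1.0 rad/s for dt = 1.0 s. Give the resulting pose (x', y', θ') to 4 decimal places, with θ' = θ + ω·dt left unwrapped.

θ' = -2.6180 + -1.0·1.0 = -3.6180
R = v/ω = 1.5/-1.0 = -1.5000
x' = 2 + -1.5000·(sin -3.6180 − sin -2.6180) = 0.5621
y' = 3 − -1.5000·(cos -3.6180 − cos -2.6180) = 2.9661

(0.5621, 2.9661, -3.6180)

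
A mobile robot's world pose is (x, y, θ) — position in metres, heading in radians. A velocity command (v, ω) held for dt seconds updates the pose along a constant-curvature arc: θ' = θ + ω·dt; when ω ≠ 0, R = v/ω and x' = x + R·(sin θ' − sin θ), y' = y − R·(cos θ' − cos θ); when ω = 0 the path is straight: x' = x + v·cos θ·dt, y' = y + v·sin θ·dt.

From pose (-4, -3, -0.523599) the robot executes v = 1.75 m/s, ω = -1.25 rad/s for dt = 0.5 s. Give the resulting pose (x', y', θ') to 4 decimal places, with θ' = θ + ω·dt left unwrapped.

(-3.4229, -3.6388, -1.1486)

θ' = -0.5236 + -1.25·0.5 = -1.1486
R = v/ω = 1.75/-1.25 = -1.4000
x' = -4 + -1.4000·(sin -1.1486 − sin -0.5236) = -3.4229
y' = -3 − -1.4000·(cos -1.1486 − cos -0.5236) = -3.6388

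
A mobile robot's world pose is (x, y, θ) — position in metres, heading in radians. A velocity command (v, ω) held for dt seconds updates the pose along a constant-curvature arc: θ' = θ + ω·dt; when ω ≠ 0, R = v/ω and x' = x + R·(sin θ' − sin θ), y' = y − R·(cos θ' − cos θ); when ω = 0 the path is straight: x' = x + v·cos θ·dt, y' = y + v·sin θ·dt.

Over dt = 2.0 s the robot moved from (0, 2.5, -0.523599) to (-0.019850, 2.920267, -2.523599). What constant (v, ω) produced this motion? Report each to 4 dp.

Δθ = -2.523599 − -0.523599 = -2.000000
ω = Δθ/dt = -2.000000/2.0 = -1.0000
R = −Δy/(cos θ' − cos θ) = 0.2500
v = R·ω = 0.2500·-1.0000 = -0.2500

v = -0.2500, ω = -1.0000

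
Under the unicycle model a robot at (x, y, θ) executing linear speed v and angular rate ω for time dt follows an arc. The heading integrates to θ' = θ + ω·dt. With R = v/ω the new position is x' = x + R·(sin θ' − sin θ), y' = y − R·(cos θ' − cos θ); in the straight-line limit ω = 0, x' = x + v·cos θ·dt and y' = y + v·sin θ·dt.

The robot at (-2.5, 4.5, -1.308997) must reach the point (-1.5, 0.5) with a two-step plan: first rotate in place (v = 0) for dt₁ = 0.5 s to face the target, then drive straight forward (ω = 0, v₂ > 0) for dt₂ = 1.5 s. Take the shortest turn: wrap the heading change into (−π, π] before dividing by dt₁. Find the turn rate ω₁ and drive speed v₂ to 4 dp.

ω₁ = -0.0336, v₂ = 2.7487

heading to target = atan2(0.5−4.5, -1.5−-2.5) = -1.3258
Δθ = wrap(-1.3258 − -1.3090) = -0.0168; ω₁ = Δθ/dt₁ = -0.0336
distance = √((-1.5−-2.5)² + (0.5−4.5)²) = 4.1231; v₂ = distance/dt₂ = 2.7487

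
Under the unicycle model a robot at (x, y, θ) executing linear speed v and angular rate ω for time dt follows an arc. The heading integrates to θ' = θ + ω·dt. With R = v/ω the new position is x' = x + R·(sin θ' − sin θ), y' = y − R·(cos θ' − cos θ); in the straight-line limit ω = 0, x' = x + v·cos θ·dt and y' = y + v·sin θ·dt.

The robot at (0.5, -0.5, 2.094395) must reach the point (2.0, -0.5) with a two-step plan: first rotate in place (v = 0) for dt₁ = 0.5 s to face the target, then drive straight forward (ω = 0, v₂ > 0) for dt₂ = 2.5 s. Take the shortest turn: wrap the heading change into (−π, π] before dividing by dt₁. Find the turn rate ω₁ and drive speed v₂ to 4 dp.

ω₁ = -4.1888, v₂ = 0.6000

heading to target = atan2(-0.5−-0.5, 2−0.5) = 0.0000
Δθ = wrap(0.0000 − 2.0944) = -2.0944; ω₁ = Δθ/dt₁ = -4.1888
distance = √((2−0.5)² + (-0.5−-0.5)²) = 1.5000; v₂ = distance/dt₂ = 0.6000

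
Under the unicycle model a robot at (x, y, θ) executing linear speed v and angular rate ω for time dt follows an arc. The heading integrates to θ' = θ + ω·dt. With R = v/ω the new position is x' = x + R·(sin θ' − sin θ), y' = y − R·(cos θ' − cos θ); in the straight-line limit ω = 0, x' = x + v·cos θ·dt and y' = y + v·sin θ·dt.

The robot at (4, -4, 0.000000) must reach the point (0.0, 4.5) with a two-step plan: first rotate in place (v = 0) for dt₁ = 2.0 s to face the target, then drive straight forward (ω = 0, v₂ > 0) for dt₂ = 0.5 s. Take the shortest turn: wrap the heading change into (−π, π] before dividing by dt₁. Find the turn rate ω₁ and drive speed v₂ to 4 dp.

ω₁ = 1.0053, v₂ = 18.7883

heading to target = atan2(4.5−-4, 0−4) = 2.0106
Δθ = wrap(2.0106 − 0.0000) = 2.0106; ω₁ = Δθ/dt₁ = 1.0053
distance = √((0−4)² + (4.5−-4)²) = 9.3941; v₂ = distance/dt₂ = 18.7883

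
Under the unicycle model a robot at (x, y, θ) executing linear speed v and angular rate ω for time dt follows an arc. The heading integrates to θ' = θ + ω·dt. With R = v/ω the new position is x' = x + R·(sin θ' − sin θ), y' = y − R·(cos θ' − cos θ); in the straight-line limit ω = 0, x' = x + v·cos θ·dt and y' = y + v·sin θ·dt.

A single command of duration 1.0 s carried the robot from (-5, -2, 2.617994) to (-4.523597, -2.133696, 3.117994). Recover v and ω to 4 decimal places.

Δθ = 3.117994 − 2.617994 = 0.500000
ω = Δθ/dt = 0.500000/1.0 = 0.5000
R = Δx/(sin θ' − sin θ) = -1.0000
v = R·ω = -1.0000·0.5000 = -0.5000

v = -0.5000, ω = 0.5000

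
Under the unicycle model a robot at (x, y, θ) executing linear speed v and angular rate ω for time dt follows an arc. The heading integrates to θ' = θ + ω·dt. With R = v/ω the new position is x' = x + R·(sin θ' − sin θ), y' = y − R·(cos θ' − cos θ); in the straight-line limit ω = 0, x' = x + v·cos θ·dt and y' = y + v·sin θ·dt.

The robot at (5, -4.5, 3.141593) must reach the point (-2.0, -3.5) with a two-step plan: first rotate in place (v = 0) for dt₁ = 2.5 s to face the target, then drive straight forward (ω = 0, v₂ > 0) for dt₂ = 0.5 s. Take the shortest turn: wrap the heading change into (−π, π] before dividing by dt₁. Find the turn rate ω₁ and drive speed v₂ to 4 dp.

ω₁ = -0.0568, v₂ = 14.1421

heading to target = atan2(-3.5−-4.5, -2−5) = 2.9997
Δθ = wrap(2.9997 − 3.1416) = -0.1419; ω₁ = Δθ/dt₁ = -0.0568
distance = √((-2−5)² + (-3.5−-4.5)²) = 7.0711; v₂ = distance/dt₂ = 14.1421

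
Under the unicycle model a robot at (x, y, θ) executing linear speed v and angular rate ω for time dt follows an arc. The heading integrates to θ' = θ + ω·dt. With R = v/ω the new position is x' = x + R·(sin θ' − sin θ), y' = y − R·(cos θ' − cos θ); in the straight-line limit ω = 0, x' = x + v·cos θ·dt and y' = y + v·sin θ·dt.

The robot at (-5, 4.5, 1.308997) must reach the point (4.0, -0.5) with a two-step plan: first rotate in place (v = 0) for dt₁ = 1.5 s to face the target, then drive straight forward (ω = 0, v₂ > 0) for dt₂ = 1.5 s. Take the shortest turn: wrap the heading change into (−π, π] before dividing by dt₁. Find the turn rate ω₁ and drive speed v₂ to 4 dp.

ω₁ = -1.2107, v₂ = 6.8638

heading to target = atan2(-0.5−4.5, 4−-5) = -0.5071
Δθ = wrap(-0.5071 − 1.3090) = -1.8161; ω₁ = Δθ/dt₁ = -1.2107
distance = √((4−-5)² + (-0.5−4.5)²) = 10.2956; v₂ = distance/dt₂ = 6.8638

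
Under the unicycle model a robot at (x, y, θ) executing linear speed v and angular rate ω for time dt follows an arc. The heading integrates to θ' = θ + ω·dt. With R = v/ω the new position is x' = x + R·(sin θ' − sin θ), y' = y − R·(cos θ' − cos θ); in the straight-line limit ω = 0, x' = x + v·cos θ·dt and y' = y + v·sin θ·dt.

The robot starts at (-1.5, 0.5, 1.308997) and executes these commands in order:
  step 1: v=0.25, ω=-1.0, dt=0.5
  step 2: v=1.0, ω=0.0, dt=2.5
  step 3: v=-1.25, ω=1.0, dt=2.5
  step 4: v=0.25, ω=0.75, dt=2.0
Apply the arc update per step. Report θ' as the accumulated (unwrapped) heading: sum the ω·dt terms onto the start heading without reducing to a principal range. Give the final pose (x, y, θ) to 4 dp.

step 1: θ'=0.8090 (R=-0.2500) → pose (-1.4394, 0.6079, 0.8090)
step 2: θ'=0.8090 (straight) → pose (0.2861, 2.4168, 0.8090)
step 3: θ'=3.3090 (R=-1.2500) → pose (1.3989, 0.3215, 3.3090)
step 4: θ'=4.8090 (R=0.3333) → pose (1.1227, -0.0393, 4.8090)

(1.1227, -0.0393, 4.8090)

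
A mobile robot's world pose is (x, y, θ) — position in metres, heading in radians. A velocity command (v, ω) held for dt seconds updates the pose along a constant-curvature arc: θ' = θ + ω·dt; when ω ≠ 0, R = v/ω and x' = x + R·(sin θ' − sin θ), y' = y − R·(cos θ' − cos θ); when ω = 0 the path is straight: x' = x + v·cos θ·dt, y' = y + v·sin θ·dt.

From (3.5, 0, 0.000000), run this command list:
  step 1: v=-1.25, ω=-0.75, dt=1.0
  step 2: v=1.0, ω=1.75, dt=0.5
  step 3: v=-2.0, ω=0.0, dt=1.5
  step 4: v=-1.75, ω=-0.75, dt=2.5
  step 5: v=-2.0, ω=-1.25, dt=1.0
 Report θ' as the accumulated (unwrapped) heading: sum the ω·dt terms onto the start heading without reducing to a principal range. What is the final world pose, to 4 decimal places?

step 1: θ'=-0.7500 (R=1.6667) → pose (2.3639, 0.4472, -0.7500)
step 2: θ'=0.1250 (R=0.5714) → pose (2.8247, 0.2983, 0.1250)
step 3: θ'=0.1250 (straight) → pose (-0.1519, -0.0757, 0.1250)
step 4: θ'=-1.7500 (R=2.3333) → pose (-2.7388, 2.6553, -1.7500)
step 5: θ'=-3.0000 (R=1.6000) → pose (-1.3902, 3.9541, -3.0000)

(-1.3902, 3.9541, -3.0000)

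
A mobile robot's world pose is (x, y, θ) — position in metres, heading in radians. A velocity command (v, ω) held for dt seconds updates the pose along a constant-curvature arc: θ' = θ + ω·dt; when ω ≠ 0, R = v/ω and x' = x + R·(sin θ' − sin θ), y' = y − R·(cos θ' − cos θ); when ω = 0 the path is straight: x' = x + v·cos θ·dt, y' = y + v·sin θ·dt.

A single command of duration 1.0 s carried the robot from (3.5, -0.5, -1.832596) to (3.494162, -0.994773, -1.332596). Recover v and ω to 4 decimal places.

v = 0.5000, ω = 0.5000

Δθ = -1.332596 − -1.832596 = 0.500000
ω = Δθ/dt = 0.500000/1.0 = 0.5000
R = −Δy/(cos θ' − cos θ) = 1.0000
v = R·ω = 1.0000·0.5000 = 0.5000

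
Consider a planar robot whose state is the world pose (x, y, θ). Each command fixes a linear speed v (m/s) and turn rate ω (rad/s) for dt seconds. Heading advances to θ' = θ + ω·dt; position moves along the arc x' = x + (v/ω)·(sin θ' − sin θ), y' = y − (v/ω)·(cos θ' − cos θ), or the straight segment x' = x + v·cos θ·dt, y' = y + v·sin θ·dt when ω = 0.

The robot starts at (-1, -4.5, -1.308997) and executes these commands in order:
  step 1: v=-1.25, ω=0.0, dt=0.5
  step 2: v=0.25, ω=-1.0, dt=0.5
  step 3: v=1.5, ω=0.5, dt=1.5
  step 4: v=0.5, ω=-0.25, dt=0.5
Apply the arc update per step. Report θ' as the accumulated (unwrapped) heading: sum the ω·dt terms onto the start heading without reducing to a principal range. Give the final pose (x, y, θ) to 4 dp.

(-0.7521, -6.4221, -1.1840)

step 1: θ'=-1.3090 (straight) → pose (-1.1618, -3.8963, -1.3090)
step 2: θ'=-1.8090 (R=-0.2500) → pose (-1.1603, -4.0200, -1.8090)
step 3: θ'=-1.0590 (R=3.0000) → pose (-0.8606, -6.1971, -1.0590)
step 4: θ'=-1.1840 (R=-2.0000) → pose (-0.7521, -6.4221, -1.1840)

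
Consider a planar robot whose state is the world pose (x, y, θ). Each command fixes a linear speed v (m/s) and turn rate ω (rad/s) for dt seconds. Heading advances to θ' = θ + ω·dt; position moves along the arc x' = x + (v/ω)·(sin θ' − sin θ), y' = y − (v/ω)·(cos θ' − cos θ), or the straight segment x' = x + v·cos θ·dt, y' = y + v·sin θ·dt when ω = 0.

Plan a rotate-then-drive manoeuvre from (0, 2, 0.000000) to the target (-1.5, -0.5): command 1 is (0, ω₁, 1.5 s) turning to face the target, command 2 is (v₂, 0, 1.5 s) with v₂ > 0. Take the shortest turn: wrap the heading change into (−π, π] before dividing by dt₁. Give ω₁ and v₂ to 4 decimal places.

ω₁ = -1.4075, v₂ = 1.9437

heading to target = atan2(-0.5−2, -1.5−0) = -2.1112
Δθ = wrap(-2.1112 − 0.0000) = -2.1112; ω₁ = Δθ/dt₁ = -1.4075
distance = √((-1.5−0)² + (-0.5−2)²) = 2.9155; v₂ = distance/dt₂ = 1.9437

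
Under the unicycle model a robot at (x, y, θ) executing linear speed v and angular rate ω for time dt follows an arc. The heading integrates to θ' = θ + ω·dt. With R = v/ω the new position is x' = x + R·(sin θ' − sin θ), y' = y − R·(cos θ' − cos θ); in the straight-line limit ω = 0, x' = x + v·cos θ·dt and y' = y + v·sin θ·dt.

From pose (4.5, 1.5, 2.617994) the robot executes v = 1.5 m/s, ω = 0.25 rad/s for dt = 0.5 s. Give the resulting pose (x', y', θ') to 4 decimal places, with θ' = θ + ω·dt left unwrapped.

θ' = 2.6180 + 0.25·0.5 = 2.7430
R = v/ω = 1.5/0.25 = 6.0000
x' = 4.5 + 6.0000·(sin 2.7430 − sin 2.6180) = 3.8288
y' = 1.5 − 6.0000·(cos 2.7430 − cos 2.6180) = 1.8335

(3.8288, 1.8335, 2.7430)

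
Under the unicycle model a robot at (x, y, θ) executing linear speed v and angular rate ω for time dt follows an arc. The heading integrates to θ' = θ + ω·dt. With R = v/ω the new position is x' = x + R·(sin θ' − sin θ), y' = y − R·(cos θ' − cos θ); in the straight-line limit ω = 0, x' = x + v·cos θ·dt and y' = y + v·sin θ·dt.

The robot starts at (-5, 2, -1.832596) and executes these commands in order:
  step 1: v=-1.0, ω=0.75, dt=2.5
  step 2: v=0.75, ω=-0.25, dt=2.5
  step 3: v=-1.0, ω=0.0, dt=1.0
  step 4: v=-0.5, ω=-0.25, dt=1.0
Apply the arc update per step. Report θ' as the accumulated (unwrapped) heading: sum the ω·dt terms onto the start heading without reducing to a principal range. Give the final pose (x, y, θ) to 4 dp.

step 1: θ'=0.0424 (R=-1.3333) → pose (-6.3444, 3.6772, 0.0424)
step 2: θ'=-0.5826 (R=-3.0000) → pose (-4.5667, 3.1850, -0.5826)
step 3: θ'=-0.5826 (straight) → pose (-5.4017, 3.7352, -0.5826)
step 4: θ'=-0.8326 (R=2.0000) → pose (-5.7807, 4.0594, -0.8326)

(-5.7807, 4.0594, -0.8326)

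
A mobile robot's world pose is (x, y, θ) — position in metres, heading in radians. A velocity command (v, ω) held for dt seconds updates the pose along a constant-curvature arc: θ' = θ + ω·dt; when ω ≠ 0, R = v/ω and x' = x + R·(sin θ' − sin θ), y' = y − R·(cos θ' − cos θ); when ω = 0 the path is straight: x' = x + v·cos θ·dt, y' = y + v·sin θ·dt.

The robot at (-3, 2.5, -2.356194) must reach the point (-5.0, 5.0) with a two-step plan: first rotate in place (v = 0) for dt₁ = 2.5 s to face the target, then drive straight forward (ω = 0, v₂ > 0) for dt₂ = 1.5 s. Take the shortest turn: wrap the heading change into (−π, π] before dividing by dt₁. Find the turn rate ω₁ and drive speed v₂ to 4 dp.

heading to target = atan2(5−2.5, -5−-3) = 2.2455
Δθ = wrap(2.2455 − -2.3562) = -1.6815; ω₁ = Δθ/dt₁ = -0.6726
distance = √((-5−-3)² + (5−2.5)²) = 3.2016; v₂ = distance/dt₂ = 2.1344

ω₁ = -0.6726, v₂ = 2.1344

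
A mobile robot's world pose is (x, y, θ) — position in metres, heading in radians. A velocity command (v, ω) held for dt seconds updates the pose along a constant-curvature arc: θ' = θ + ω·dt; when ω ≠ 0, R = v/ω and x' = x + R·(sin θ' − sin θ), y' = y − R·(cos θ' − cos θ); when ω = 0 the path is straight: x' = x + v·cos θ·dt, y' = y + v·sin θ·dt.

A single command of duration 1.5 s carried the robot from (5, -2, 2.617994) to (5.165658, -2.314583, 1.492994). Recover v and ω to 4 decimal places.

v = -0.2500, ω = -0.7500

Δθ = 1.492994 − 2.617994 = -1.125000
ω = Δθ/dt = -1.125000/1.5 = -0.7500
R = −Δy/(cos θ' − cos θ) = 0.3333
v = R·ω = 0.3333·-0.7500 = -0.2500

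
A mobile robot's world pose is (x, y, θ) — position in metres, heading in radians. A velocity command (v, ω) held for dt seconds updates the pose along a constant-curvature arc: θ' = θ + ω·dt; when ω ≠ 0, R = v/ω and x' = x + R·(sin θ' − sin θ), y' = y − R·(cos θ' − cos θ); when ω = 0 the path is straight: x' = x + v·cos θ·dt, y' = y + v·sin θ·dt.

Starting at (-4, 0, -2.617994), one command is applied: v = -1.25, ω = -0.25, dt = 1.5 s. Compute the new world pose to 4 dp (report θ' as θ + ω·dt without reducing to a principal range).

(-2.2403, 0.6148, -2.9930)

θ' = -2.6180 + -0.25·1.5 = -2.9930
R = v/ω = -1.25/-0.25 = 5.0000
x' = -4 + 5.0000·(sin -2.9930 − sin -2.6180) = -2.2403
y' = 0 − 5.0000·(cos -2.9930 − cos -2.6180) = 0.6148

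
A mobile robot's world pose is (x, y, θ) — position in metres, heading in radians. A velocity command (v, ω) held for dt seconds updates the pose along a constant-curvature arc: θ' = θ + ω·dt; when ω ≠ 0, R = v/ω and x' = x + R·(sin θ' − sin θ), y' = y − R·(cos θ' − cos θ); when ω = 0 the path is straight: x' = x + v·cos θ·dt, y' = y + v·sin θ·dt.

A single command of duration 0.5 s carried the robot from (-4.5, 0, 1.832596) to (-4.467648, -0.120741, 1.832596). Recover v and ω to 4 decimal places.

Δθ = 1.832596 − 1.832596 = 0.000000
ω = Δθ/dt = 0.000000/0.5 = 0.0000
ω = 0 → v = (Δx·cos θ + Δy·sin θ)/dt = -0.2500

v = -0.2500, ω = 0.0000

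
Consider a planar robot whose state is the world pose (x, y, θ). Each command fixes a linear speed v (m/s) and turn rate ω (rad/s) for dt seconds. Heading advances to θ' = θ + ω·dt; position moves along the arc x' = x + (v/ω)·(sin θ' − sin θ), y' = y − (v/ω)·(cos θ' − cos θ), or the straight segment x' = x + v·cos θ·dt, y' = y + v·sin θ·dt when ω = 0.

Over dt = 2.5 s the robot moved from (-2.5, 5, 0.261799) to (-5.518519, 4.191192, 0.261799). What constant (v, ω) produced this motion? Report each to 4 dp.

v = -1.2500, ω = 0.0000

Δθ = 0.261799 − 0.261799 = 0.000000
ω = Δθ/dt = 0.000000/2.5 = 0.0000
ω = 0 → v = (Δx·cos θ + Δy·sin θ)/dt = -1.2500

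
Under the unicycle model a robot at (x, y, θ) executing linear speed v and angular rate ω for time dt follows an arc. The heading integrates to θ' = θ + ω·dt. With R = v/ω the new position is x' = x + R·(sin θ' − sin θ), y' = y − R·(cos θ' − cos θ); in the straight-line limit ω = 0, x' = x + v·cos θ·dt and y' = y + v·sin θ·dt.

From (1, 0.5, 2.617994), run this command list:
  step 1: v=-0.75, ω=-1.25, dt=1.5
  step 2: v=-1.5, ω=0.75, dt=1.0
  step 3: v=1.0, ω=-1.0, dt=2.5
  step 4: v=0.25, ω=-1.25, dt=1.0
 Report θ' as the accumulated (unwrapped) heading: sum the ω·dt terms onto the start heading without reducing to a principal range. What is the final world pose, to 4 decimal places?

step 1: θ'=0.7430 (R=0.6000) → pose (1.1059, -0.4615, 0.7430)
step 2: θ'=1.4930 (R=-2.0000) → pose (0.4649, -1.7789, 1.4930)
step 3: θ'=-1.0070 (R=-1.0000) → pose (2.3072, -1.3223, -1.0070)
step 4: θ'=-2.2570 (R=-0.2000) → pose (2.2928, -1.5559, -2.2570)

(2.2928, -1.5559, -2.2570)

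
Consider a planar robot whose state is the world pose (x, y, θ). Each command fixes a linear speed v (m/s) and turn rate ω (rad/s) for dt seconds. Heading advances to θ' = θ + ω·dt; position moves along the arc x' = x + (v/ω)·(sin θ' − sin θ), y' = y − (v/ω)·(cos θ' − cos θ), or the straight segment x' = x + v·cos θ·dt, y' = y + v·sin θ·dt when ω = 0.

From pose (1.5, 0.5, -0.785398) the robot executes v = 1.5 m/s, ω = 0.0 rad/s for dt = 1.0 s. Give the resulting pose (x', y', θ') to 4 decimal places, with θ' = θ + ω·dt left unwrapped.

θ' = -0.7854 + 0.0·1.0 = -0.7854
ω = 0 → straight: x' = 1.5 + 1.5·cos(-0.7854)·1.0 = 2.5607
y' = 0.5 + 1.5·sin(-0.7854)·1.0 = -0.5607

(2.5607, -0.5607, -0.7854)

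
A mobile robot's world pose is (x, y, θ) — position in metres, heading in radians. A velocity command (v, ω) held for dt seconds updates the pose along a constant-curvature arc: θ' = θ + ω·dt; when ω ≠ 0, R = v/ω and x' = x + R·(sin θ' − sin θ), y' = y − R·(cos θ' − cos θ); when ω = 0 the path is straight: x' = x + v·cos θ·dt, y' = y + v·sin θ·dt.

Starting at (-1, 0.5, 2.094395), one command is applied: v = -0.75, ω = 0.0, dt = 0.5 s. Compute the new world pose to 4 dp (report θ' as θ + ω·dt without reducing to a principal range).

θ' = 2.0944 + 0.0·0.5 = 2.0944
ω = 0 → straight: x' = -1 + -0.75·cos(2.0944)·0.5 = -0.8125
y' = 0.5 + -0.75·sin(2.0944)·0.5 = 0.1752

(-0.8125, 0.1752, 2.0944)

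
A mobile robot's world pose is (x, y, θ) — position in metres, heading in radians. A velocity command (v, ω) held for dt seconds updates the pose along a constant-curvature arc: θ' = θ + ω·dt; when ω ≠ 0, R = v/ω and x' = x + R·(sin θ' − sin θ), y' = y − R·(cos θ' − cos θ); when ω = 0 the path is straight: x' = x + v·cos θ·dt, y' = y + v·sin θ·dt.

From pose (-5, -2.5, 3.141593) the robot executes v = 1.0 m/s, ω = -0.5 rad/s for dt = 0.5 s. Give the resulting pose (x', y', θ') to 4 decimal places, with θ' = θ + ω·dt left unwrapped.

(-5.4948, -2.4378, 2.8916)

θ' = 3.1416 + -0.5·0.5 = 2.8916
R = v/ω = 1.0/-0.5 = -2.0000
x' = -5 + -2.0000·(sin 2.8916 − sin 3.1416) = -5.4948
y' = -2.5 − -2.0000·(cos 2.8916 − cos 3.1416) = -2.4378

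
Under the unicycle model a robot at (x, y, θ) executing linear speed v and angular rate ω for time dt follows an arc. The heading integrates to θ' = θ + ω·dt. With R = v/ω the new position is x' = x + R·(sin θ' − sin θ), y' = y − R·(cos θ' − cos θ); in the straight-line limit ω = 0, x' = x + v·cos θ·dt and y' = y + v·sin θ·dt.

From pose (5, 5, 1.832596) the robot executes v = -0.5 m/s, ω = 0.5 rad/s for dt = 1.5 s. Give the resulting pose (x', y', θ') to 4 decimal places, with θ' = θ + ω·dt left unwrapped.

(5.4356, 4.4110, 2.5826)

θ' = 1.8326 + 0.5·1.5 = 2.5826
R = v/ω = -0.5/0.5 = -1.0000
x' = 5 + -1.0000·(sin 2.5826 − sin 1.8326) = 5.4356
y' = 5 − -1.0000·(cos 2.5826 − cos 1.8326) = 4.4110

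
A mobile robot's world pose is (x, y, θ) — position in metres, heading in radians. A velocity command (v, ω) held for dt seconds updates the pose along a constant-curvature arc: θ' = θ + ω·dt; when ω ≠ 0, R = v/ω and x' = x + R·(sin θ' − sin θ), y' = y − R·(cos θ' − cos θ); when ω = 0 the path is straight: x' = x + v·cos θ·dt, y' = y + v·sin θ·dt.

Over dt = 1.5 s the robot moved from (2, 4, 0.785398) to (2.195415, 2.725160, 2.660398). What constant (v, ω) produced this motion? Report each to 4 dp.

v = -1.0000, ω = 1.2500

Δθ = 2.660398 − 0.785398 = 1.875000
ω = Δθ/dt = 1.875000/1.5 = 1.2500
R = −Δy/(cos θ' − cos θ) = -0.8000
v = R·ω = -0.8000·1.2500 = -1.0000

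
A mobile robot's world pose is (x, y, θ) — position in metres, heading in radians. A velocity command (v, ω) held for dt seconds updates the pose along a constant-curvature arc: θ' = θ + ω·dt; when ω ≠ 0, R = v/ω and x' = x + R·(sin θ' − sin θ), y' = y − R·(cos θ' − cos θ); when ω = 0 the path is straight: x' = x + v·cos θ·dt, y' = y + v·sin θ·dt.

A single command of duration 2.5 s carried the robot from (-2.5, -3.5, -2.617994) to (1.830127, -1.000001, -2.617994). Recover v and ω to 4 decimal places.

v = -2.0000, ω = 0.0000

Δθ = -2.617994 − -2.617994 = 0.000000
ω = Δθ/dt = 0.000000/2.5 = 0.0000
ω = 0 → v = (Δx·cos θ + Δy·sin θ)/dt = -2.0000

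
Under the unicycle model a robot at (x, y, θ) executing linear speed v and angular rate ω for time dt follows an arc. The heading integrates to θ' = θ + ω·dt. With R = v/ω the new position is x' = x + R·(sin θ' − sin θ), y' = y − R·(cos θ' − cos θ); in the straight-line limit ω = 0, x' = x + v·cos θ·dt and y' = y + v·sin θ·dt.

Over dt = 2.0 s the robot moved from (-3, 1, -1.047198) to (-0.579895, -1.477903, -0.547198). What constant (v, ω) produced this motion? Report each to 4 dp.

v = 1.7500, ω = 0.2500

Δθ = -0.547198 − -1.047198 = 0.500000
ω = Δθ/dt = 0.500000/2.0 = 0.2500
R = −Δy/(cos θ' − cos θ) = 7.0000
v = R·ω = 7.0000·0.2500 = 1.7500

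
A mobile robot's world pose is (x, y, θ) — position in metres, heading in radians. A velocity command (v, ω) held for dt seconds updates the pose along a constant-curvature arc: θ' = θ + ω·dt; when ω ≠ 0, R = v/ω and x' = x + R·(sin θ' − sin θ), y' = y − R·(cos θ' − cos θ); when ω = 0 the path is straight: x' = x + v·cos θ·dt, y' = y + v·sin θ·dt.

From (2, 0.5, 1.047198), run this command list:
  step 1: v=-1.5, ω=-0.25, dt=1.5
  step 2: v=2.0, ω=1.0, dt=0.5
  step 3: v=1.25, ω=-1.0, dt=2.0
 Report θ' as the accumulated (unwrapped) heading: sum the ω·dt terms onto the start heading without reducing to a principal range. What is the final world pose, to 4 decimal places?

(3.2105, -0.0456, -0.8278)

step 1: θ'=0.6722 (R=6.0000) → pose (0.5401, -1.1947, 0.6722)
step 2: θ'=1.1722 (R=2.0000) → pose (1.1379, -0.4061, 1.1722)
step 3: θ'=-0.8278 (R=-1.2500) → pose (3.2105, -0.0456, -0.8278)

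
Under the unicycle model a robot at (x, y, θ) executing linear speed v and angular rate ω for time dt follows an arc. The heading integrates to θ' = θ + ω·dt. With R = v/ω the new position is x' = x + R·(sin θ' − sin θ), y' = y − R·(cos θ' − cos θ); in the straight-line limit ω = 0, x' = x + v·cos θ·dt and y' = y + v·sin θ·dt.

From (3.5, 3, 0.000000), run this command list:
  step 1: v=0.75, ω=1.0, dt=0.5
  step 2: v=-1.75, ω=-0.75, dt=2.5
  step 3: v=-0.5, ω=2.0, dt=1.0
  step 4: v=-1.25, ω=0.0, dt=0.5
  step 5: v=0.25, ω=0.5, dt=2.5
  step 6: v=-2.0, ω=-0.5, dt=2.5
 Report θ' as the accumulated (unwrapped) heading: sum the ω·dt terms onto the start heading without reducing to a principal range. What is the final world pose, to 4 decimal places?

step 1: θ'=0.5000 (R=0.7500) → pose (3.8596, 3.0918, 0.5000)
step 2: θ'=-1.3750 (R=2.3333) → pose (0.4522, 4.6856, -1.3750)
step 3: θ'=0.6250 (R=-0.2500) → pose (0.0607, 4.8397, 0.6250)
step 4: θ'=0.6250 (straight) → pose (-0.4462, 4.4740, 0.6250)
step 5: θ'=1.8750 (R=0.5000) → pose (-0.2617, 5.0292, 1.8750)
step 6: θ'=0.6250 (R=4.0000) → pose (-1.7377, 0.5872, 0.6250)

(-1.7377, 0.5872, 0.6250)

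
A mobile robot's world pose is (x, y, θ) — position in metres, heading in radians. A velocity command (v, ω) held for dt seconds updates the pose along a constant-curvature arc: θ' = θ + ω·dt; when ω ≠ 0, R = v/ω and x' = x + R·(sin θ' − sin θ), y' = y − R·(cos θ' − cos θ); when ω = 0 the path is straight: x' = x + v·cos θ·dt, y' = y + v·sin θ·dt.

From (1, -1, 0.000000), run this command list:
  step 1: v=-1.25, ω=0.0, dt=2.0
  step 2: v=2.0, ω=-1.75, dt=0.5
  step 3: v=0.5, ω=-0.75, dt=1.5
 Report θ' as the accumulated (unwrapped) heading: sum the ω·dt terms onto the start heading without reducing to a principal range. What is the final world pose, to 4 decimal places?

(-0.5283, -2.1151, -2.0000)

step 1: θ'=0.0000 (straight) → pose (-1.5000, -1.0000, 0.0000)
step 2: θ'=-0.8750 (R=-1.1429) → pose (-0.6228, -1.4103, -0.8750)
step 3: θ'=-2.0000 (R=-0.6667) → pose (-0.5283, -2.1151, -2.0000)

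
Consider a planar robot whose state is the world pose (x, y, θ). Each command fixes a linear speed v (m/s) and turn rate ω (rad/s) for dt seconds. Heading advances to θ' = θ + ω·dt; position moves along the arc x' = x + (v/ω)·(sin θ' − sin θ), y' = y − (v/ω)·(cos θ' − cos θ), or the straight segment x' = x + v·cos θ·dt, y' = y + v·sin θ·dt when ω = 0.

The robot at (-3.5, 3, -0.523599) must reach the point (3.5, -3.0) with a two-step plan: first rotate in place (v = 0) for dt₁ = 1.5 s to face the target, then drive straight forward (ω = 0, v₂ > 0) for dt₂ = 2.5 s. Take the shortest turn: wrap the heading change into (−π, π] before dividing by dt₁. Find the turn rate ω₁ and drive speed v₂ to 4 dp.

heading to target = atan2(-3−3, 3.5−-3.5) = -0.7086
Δθ = wrap(-0.7086 − -0.5236) = -0.1850; ω₁ = Δθ/dt₁ = -0.1234
distance = √((3.5−-3.5)² + (-3−3)²) = 9.2195; v₂ = distance/dt₂ = 3.6878

ω₁ = -0.1234, v₂ = 3.6878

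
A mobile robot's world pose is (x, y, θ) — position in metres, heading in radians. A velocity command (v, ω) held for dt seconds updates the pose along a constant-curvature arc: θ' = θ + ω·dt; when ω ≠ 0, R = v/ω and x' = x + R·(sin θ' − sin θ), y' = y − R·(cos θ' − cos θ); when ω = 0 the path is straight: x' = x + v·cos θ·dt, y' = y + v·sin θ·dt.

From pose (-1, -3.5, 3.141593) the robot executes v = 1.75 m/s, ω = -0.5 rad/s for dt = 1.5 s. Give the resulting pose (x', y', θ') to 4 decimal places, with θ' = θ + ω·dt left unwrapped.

θ' = 3.1416 + -0.5·1.5 = 2.3916
R = v/ω = 1.75/-0.5 = -3.5000
x' = -1 + -3.5000·(sin 2.3916 − sin 3.1416) = -3.3857
y' = -3.5 − -3.5000·(cos 2.3916 − cos 3.1416) = -2.5609

(-3.3857, -2.5609, 2.3916)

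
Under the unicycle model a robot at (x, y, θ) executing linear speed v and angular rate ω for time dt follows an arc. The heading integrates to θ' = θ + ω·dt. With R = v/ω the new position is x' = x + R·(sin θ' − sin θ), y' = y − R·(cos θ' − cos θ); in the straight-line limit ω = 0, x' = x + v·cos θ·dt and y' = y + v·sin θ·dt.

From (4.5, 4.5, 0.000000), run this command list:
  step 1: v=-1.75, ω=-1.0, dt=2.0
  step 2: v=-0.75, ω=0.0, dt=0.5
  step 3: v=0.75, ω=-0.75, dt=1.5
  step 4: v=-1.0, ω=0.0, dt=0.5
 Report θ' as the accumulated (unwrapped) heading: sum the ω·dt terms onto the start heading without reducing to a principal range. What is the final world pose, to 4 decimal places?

(2.6720, 6.7438, -3.1250)

step 1: θ'=-2.0000 (R=1.7500) → pose (2.9087, 6.9783, -2.0000)
step 2: θ'=-2.0000 (straight) → pose (3.0648, 7.3192, -2.0000)
step 3: θ'=-3.1250 (R=-1.0000) → pose (2.1721, 6.7355, -3.1250)
step 4: θ'=-3.1250 (straight) → pose (2.6720, 6.7438, -3.1250)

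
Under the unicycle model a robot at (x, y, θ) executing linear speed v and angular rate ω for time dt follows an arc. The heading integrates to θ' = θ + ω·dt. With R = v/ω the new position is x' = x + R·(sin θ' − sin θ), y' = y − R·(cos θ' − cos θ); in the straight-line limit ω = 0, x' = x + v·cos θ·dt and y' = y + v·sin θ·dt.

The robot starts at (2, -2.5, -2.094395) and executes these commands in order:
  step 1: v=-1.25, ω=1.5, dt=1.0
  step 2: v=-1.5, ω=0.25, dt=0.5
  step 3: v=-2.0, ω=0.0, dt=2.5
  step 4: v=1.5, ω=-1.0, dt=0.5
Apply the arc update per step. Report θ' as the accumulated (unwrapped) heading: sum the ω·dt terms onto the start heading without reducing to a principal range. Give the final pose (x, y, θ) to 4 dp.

(-2.8019, 0.7599, -0.9694)

step 1: θ'=-0.5944 (R=-0.8333) → pose (1.7450, -1.3929, -0.5944)
step 2: θ'=-0.4694 (R=-6.0000) → pose (1.0990, -1.0128, -0.4694)
step 3: θ'=-0.4694 (straight) → pose (-3.3602, 1.2489, -0.4694)
step 4: θ'=-0.9694 (R=-1.5000) → pose (-2.8019, 0.7599, -0.9694)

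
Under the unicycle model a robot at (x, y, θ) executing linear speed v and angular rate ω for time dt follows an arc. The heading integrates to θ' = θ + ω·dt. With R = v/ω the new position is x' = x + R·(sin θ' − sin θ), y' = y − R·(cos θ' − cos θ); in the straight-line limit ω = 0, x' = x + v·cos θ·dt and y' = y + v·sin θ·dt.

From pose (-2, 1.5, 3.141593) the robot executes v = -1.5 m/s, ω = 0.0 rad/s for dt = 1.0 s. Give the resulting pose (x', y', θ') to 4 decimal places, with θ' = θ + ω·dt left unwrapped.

θ' = 3.1416 + 0.0·1.0 = 3.1416
ω = 0 → straight: x' = -2 + -1.5·cos(3.1416)·1.0 = -0.5000
y' = 1.5 + -1.5·sin(3.1416)·1.0 = 1.5000

(-0.5000, 1.5000, 3.1416)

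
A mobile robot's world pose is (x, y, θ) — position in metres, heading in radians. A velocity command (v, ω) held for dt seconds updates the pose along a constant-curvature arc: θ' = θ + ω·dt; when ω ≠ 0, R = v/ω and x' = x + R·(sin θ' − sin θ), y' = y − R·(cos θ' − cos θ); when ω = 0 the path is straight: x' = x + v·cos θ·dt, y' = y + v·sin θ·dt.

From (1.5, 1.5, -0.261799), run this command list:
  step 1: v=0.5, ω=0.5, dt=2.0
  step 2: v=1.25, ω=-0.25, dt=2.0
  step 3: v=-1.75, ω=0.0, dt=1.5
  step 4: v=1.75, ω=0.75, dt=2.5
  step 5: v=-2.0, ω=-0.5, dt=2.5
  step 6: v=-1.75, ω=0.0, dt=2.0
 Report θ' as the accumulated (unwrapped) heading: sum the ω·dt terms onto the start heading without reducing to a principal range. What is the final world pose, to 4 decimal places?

(0.8526, -1.5854, 0.8632)

step 1: θ'=0.7382 (R=1.0000) → pose (2.4318, 1.7262, 0.7382)
step 2: θ'=0.2382 (R=-5.0000) → pose (4.6168, 2.8867, 0.2382)
step 3: θ'=0.2382 (straight) → pose (2.0659, 2.2673, 0.2382)
step 4: θ'=2.1132 (R=2.3333) → pose (3.5138, 5.7392, 2.1132)
step 5: θ'=0.8632 (R=4.0000) → pose (3.1276, 1.0744, 0.8632)
step 6: θ'=0.8632 (straight) → pose (0.8526, -1.5854, 0.8632)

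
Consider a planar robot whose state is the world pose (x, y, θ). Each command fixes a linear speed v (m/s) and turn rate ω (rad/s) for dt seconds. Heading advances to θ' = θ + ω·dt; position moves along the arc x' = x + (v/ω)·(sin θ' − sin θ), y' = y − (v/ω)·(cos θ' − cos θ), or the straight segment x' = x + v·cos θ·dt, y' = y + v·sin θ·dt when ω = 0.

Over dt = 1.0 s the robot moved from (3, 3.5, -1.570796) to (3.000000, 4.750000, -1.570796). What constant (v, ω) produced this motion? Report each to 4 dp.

v = -1.2500, ω = 0.0000

Δθ = -1.570796 − -1.570796 = 0.000000
ω = Δθ/dt = 0.000000/1.0 = 0.0000
ω = 0 → v = (Δx·cos θ + Δy·sin θ)/dt = -1.2500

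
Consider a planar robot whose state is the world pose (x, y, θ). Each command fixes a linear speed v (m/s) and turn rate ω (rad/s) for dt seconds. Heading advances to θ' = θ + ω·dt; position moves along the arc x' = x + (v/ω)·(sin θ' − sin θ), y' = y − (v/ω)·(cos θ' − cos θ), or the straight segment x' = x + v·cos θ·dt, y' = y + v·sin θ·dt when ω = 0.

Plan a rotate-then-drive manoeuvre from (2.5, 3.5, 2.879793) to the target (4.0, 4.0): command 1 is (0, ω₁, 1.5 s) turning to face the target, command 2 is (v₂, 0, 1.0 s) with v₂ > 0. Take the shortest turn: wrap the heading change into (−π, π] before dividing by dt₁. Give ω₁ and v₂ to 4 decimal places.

heading to target = atan2(4−3.5, 4−2.5) = 0.3218
Δθ = wrap(0.3218 − 2.8798) = -2.5580; ω₁ = Δθ/dt₁ = -1.7054
distance = √((4−2.5)² + (4−3.5)²) = 1.5811; v₂ = distance/dt₂ = 1.5811

ω₁ = -1.7054, v₂ = 1.5811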